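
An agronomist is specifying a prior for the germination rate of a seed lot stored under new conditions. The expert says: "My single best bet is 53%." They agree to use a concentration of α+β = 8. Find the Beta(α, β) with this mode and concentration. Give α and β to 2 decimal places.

α = 4.18, β = 3.82

For α,β > 1 the Beta mode is (α−1)/(α+β−2). With α+β = 8, the mode is (α−1)/6.
Set (α−1)/6 = 0.53 → α = 1 + 0.53·6 = 4.18.
β = 8 − α = 3.82.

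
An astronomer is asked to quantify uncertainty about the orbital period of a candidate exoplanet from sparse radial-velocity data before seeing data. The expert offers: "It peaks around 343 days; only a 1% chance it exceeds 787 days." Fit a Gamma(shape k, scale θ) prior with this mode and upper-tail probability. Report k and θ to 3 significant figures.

Gamma(k,θ) with k>1 has mode (k−1)θ, so θ = 343/(k−1).
Need P(X < 787) = 0.99 with θ tied to k this way. Start at k = 2, θ = 343: P(X<787) ≈ 0.668.
Too low — raise k to concentrate. Iterating converges to k ≈ 7.93.
Then θ = 343/(7.93−1) ≈ 49.5.

k ≈ 7.93, θ ≈ 49.5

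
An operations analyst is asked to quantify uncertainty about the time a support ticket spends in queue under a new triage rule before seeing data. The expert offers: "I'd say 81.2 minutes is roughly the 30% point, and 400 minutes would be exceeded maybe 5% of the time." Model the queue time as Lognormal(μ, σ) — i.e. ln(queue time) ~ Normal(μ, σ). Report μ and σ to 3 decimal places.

If T ~ Lognormal(μ,σ) then ln T ~ Normal(μ,σ), so the p-quantile of ln T is μ + z_p·σ.
ln(81.2) = 4.397 and ln(400) = 5.991; z_{0.3} = -0.5244, z_{0.95} = 1.645.
σ = (5.991 − 4.397)/(1.645 − (-0.5244)) = 0.735.
μ = 4.397 − (-0.5244)·0.735 = 4.782.

μ ≈ 4.782, σ ≈ 0.735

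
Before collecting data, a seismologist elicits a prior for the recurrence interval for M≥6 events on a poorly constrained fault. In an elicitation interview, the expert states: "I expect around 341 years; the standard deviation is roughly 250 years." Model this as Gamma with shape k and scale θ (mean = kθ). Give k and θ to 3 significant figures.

k ≈ 1.86, θ ≈ 183

For Gamma(k, scale θ): mean = kθ, variance = kθ², so CV = 1/√k.
CV = SD/mean = 250/341 = 0.7331, hence k = 1/CV² = 1.86.
Then θ = mean/k = 341/1.86 = 183.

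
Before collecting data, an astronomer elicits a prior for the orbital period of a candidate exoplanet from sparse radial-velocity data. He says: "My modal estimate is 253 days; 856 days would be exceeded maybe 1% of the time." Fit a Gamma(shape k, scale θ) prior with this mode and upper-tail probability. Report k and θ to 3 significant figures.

Gamma(k,θ) with k>1 has mode (k−1)θ, so θ = 253/(k−1).
Need P(X < 856) = 0.99 with θ tied to k this way. Start at k = 2, θ = 253: P(X<856) ≈ 0.851.
Too low — raise k to concentrate. Iterating converges to k ≈ 3.94.
Then θ = 253/(3.94−1) ≈ 86.

k ≈ 3.94, θ ≈ 86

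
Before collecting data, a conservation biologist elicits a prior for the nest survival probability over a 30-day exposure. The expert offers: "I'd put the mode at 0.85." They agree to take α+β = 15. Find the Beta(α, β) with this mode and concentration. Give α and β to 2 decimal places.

α = 12.05, β = 2.95

For α,β > 1 the Beta mode is (α−1)/(α+β−2). With α+β = 15, the mode is (α−1)/13.
Set (α−1)/13 = 0.85 → α = 1 + 0.85·13 = 12.05.
β = 15 − α = 2.95.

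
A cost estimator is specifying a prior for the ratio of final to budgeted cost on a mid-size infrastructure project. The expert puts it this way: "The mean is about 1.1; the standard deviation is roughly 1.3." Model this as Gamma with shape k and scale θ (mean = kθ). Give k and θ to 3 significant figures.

k ≈ 0.716, θ ≈ 1.54

For Gamma(k, scale θ): mean = kθ, variance = kθ², so CV = 1/√k.
CV = SD/mean = 1.3/1.1 = 1.182, hence k = 1/CV² = 0.716.
Then θ = mean/k = 1.1/0.716 = 1.54.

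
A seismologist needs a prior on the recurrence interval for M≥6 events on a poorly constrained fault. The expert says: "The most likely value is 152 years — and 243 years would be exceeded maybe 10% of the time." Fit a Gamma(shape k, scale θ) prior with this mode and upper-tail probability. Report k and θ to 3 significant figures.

Gamma(k,θ) with k>1 has mode (k−1)θ, so θ = 152/(k−1).
Need P(X < 243) = 0.9 with θ tied to k this way. Start at k = 2, θ = 152: P(X<243) ≈ 0.475.
Too low — raise k to concentrate. Iterating converges to k ≈ 9.53.
Then θ = 152/(9.53−1) ≈ 17.8.

k ≈ 9.53, θ ≈ 17.8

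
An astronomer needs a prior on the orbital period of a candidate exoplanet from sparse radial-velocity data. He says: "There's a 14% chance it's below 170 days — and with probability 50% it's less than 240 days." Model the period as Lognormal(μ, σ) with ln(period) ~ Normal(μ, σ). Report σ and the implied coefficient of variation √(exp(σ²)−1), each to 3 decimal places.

σ ≈ 0.319, CV ≈ 0.328

If T ~ Lognormal(μ,σ) then ln T ~ Normal(μ,σ), so the p-quantile of ln T is μ + z_p·σ.
ln(170) = 5.136 and ln(240) = 5.481; z_{0.14} = -1.08, z_{0.5} = 0.
σ = (5.481 − 5.136)/(0 − (-1.08)) = 0.319.
μ = 5.136 − (-1.08)·0.319 = 5.481.
CV = √(exp(σ²)−1) = √(exp(0.1019)−1) = 0.328.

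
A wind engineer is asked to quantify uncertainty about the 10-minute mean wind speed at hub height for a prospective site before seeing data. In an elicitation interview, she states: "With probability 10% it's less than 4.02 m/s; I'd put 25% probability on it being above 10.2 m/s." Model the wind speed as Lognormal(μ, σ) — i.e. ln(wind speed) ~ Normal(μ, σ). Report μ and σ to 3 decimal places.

μ ≈ 2.001, σ ≈ 0.476

If T ~ Lognormal(μ,σ) then ln T ~ Normal(μ,σ), so the p-quantile of ln T is μ + z_p·σ.
ln(4.02) = 1.391 and ln(10.2) = 2.322; z_{0.1} = -1.282, z_{0.75} = 0.6745.
σ = (2.322 − 1.391)/(0.6745 − (-1.282)) = 0.476.
μ = 1.391 − (-1.282)·0.476 = 2.001.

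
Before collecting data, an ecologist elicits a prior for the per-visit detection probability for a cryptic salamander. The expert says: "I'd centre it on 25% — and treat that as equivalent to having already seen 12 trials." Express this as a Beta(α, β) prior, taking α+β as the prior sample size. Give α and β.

Under the effective-sample-size interpretation, Beta(α, β) has prior mean α/(α+β) and prior sample size α+β.
So α+β = 12 and α/(α+β) = 0.25, giving α = 0.25·12 = 3 and β = 12 − 3 = 9.

α = 3, β = 9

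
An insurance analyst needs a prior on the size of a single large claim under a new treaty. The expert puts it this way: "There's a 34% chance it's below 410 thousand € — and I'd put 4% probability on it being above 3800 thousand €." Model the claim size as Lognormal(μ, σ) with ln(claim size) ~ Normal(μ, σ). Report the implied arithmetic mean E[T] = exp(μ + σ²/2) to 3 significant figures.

If T ~ Lognormal(μ,σ) then ln T ~ Normal(μ,σ), so the p-quantile of ln T is μ + z_p·σ.
ln(410) = 6.016 and ln(3800) = 8.243; z_{0.34} = -0.4125, z_{0.96} = 1.751.
σ = (8.243 − 6.016)/(1.751 − (-0.4125)) = 1.029.
μ = 6.016 − (-0.4125)·1.029 = 6.441.
E[T] = exp(μ + σ²/2) = exp(6.441 + 0.5298) = 1060 thousand €.

E[T] ≈ 1060 thousand €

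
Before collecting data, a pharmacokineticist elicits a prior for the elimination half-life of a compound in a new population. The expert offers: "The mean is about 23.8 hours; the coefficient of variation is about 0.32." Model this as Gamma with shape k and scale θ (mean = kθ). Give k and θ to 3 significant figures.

For Gamma(k, scale θ): mean = kθ, variance = kθ², so CV = 1/√k.
CV = 0.32, hence k = 1/CV² = 9.77.
Then θ = mean/k = 23.8/9.77 = 2.44.

k ≈ 9.77, θ ≈ 2.44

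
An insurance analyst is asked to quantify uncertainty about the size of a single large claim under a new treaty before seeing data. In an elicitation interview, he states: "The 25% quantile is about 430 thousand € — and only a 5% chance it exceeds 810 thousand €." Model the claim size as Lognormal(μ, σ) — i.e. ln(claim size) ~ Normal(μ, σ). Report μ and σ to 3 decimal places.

If T ~ Lognormal(μ,σ) then ln T ~ Normal(μ,σ), so the p-quantile of ln T is μ + z_p·σ.
ln(430) = 6.064 and ln(810) = 6.697; z_{0.25} = -0.6745, z_{0.95} = 1.645.
σ = (6.697 − 6.064)/(1.645 − (-0.6745)) = 0.273.
μ = 6.064 − (-0.6745)·0.273 = 6.248.

μ ≈ 6.248, σ ≈ 0.273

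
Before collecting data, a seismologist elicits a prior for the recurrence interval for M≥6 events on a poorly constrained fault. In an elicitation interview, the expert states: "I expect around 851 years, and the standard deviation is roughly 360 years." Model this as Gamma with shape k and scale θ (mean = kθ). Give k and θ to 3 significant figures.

k ≈ 5.59, θ ≈ 152

For Gamma(k, scale θ): mean = kθ, variance = kθ², so CV = 1/√k.
CV = SD/mean = 360/851 = 0.423, hence k = 1/CV² = 5.59.
Then θ = mean/k = 851/5.59 = 152.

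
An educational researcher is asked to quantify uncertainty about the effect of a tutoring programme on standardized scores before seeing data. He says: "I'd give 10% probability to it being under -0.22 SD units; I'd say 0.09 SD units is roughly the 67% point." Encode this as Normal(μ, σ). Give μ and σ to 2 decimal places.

μ = 0.01, σ = 0.18

The p-quantile of Normal(μ,σ) is μ + z_p·σ, with z_{0.1} = -1.282 and z_{0.67} = 0.4399.
Eliminate σ: μ = (z₂·x₁ − z₁·x₂)/(z₂ − z₁) = (0.4399·-0.22 − (-1.282)·0.09)/1.721 = 0.01.
Then σ = (x₂ − x₁)/(z₂ − z₁) = (0.09 − -0.22)/1.721 = 0.18.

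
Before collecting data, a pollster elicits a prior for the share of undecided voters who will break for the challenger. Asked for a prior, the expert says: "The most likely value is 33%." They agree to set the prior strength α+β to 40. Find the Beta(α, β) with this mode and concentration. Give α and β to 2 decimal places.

α = 13.54, β = 26.46

For α,β > 1 the Beta mode is (α−1)/(α+β−2). With α+β = 40, the mode is (α−1)/38.
Set (α−1)/38 = 0.33 → α = 1 + 0.33·38 = 13.54.
β = 40 − α = 26.46.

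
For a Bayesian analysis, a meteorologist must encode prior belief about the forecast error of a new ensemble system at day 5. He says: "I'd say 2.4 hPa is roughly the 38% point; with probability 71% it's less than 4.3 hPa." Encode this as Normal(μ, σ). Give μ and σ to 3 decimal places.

For Normal(μ,σ), the p-quantile is μ + z_p·σ. Here z_{0.38} = -0.3055, z_{0.71} = 0.5534.
So 2.4 = μ − 0.3055σ and 4.3 = μ + 0.5534σ.
Subtracting: σ = (4.3 − 2.4)/(0.5534 − (-0.3055)) = 2.212.
Then μ = 2.4 − (-0.3055)·2.212 = 3.076.

μ = 3.076, σ = 2.212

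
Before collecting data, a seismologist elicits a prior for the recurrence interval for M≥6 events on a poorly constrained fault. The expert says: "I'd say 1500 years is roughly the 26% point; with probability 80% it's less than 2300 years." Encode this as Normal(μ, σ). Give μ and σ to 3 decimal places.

The p-quantile of Normal(μ,σ) is μ + z_p·σ, with z_{0.26} = -0.6433 and z_{0.8} = 0.8416.
Eliminate σ: μ = (z₂·x₁ − z₁·x₂)/(z₂ − z₁) = (0.8416·1500 − (-0.6433)·2300)/1.485 = 1846.591.
Then σ = (x₂ − x₁)/(z₂ − z₁) = (2300 − 1500)/1.485 = 538.733.

μ = 1846.591, σ = 538.733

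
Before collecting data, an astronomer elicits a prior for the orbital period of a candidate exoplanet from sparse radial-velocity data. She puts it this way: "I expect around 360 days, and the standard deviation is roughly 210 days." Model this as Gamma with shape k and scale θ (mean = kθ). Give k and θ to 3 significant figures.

For Gamma(k, scale θ): mean = kθ, variance = kθ², so CV = 1/√k.
CV = SD/mean = 210/360 = 0.5833, hence k = 1/CV² = 2.94.
Then θ = mean/k = 360/2.94 = 122.

k ≈ 2.94, θ ≈ 122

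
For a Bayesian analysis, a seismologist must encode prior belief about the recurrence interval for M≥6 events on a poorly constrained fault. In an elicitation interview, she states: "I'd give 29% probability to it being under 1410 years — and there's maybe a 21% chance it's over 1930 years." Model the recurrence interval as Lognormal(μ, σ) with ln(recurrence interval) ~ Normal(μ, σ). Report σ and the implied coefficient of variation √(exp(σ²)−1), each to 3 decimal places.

σ ≈ 0.231, CV ≈ 0.234

If T ~ Lognormal(μ,σ) then ln T ~ Normal(μ,σ), so the p-quantile of ln T is μ + z_p·σ.
ln(1410) = 7.251 and ln(1930) = 7.565; z_{0.29} = -0.5534, z_{0.79} = 0.8064.
σ = (7.565 − 7.251)/(0.8064 − (-0.5534)) = 0.231.
μ = 7.251 − (-0.5534)·0.231 = 7.379.
CV = √(exp(σ²)−1) = √(exp(0.0533)−1) = 0.234.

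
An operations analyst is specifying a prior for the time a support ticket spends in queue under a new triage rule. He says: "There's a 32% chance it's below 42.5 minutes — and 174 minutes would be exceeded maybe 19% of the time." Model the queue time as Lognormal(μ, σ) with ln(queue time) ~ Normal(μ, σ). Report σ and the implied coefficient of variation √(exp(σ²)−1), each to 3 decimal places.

If T ~ Lognormal(μ,σ) then ln T ~ Normal(μ,σ), so the p-quantile of ln T is μ + z_p·σ.
ln(42.5) = 3.75 and ln(174) = 5.159; z_{0.32} = -0.4677, z_{0.81} = 0.8779.
σ = (5.159 − 3.75)/(0.8779 − (-0.4677)) = 1.048.
μ = 3.75 − (-0.4677)·1.048 = 4.239.
CV = √(exp(σ²)−1) = √(exp(1.0973)−1) = 1.413.

σ ≈ 1.048, CV ≈ 1.413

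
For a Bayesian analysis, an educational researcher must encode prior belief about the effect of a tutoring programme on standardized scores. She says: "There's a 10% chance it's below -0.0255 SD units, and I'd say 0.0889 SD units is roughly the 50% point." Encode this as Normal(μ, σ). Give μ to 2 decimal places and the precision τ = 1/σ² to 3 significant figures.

The p-quantile of Normal(μ,σ) is μ + z_p·σ, with z_{0.1} = -1.282 and z_{0.5} = 0.
Eliminate σ: μ = (z₂·x₁ − z₁·x₂)/(z₂ − z₁) = (0·-0.0255 − (-1.282)·0.0889)/1.282 = 0.09.
Then σ = (x₂ − x₁)/(z₂ − z₁) = (0.0889 − -0.0255)/1.282 = 0.09.
Precision τ = 1/σ² = 1/0.08927² = 125.

μ = 0.09, τ = 125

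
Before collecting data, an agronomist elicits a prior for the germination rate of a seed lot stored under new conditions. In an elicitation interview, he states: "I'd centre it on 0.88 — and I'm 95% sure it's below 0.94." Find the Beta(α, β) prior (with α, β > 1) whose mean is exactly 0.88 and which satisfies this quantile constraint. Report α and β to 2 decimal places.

α ≈ 53.96, β ≈ 7.36

With mean 0.88 fixed, write α = 0.88s, β = 0.12s where s = α+β.
Need P(θ < 0.94) = 0.95 under Beta(0.88s, 0.12s). Normal approximation: (q−m)/√(m(1−m)/s) ≈ z_{0.95} = 1.64, so s ≈ 0.88·0.12·(1.64)²/(0.94−0.88)² = 79.4.
At s = 79.4: P(θ<0.94) ≈ 0.971. Adjusting to match 0.95 gives s ≈ 61.32.
So α = 0.88·61.32 ≈ 53.96, β = 0.12·61.32 ≈ 7.36.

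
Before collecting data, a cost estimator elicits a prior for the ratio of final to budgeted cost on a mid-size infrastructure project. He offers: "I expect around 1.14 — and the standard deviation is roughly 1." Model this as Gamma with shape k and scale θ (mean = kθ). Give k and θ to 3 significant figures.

k ≈ 1.3, θ ≈ 0.877

For Gamma(k, scale θ): mean = kθ, variance = kθ², so CV = 1/√k.
CV = SD/mean = 1/1.14 = 0.8772, hence k = 1/CV² = 1.3.
Then θ = mean/k = 1.14/1.3 = 0.877.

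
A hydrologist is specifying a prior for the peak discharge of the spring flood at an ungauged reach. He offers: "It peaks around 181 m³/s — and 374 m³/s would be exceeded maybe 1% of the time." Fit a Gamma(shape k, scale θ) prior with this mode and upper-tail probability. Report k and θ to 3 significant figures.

Gamma(k,θ) with k>1 has mode (k−1)θ, so θ = 181/(k−1).
Need P(X < 374) = 0.99 with θ tied to k this way. Start at k = 2, θ = 181: P(X<374) ≈ 0.612.
Too low — raise k to concentrate. Iterating converges to k ≈ 10.3.
Then θ = 181/(10.3−1) ≈ 19.5.

k ≈ 10.3, θ ≈ 19.5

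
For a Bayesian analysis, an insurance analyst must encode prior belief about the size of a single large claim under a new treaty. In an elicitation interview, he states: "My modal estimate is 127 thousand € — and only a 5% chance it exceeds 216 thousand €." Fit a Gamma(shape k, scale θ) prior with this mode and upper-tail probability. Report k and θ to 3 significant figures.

k ≈ 10.9, θ ≈ 12.8

Gamma(k,θ) with k>1 has mode (k−1)θ, so θ = 127/(k−1).
Need P(X < 216) = 0.95 with θ tied to k this way. Start at k = 2, θ = 127: P(X<216) ≈ 0.507.
Too low — raise k to concentrate. Iterating converges to k ≈ 10.9.
Then θ = 127/(10.9−1) ≈ 12.8.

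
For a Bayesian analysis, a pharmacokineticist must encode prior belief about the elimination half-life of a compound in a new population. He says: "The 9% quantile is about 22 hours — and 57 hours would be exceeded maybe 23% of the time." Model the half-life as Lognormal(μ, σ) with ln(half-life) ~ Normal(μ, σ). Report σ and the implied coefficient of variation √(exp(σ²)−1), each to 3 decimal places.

If T ~ Lognormal(μ,σ) then ln T ~ Normal(μ,σ), so the p-quantile of ln T is μ + z_p·σ.
ln(22) = 3.091 and ln(57) = 4.043; z_{0.09} = -1.341, z_{0.77} = 0.7388.
σ = (4.043 − 3.091)/(0.7388 − (-1.341)) = 0.458.
μ = 3.091 − (-1.341)·0.458 = 3.705.
CV = √(exp(σ²)−1) = √(exp(0.2096)−1) = 0.483.

σ ≈ 0.458, CV ≈ 0.483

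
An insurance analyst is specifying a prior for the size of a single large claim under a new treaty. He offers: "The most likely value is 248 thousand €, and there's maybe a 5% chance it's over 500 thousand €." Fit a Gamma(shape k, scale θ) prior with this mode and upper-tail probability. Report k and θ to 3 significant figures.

Gamma(k,θ) with k>1 has mode (k−1)θ, so θ = 248/(k−1).
Need P(X < 500) = 0.95 with θ tied to k this way. Start at k = 2, θ = 248: P(X<500) ≈ 0.598.
Too low — raise k to concentrate. Iterating converges to k ≈ 6.63.
Then θ = 248/(6.63−1) ≈ 44.

k ≈ 6.63, θ ≈ 44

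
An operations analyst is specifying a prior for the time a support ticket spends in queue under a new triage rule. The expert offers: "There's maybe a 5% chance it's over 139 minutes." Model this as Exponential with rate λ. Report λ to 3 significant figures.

P(T > 139.0) = e^(−λ·139.0) = 0.05, so λ = −ln(0.05)/139.0 = 0.0216.

λ ≈ 0.0216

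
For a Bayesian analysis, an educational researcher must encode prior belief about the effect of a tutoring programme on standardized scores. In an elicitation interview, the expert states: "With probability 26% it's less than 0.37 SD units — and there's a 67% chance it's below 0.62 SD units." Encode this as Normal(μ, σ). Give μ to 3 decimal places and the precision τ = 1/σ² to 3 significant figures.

For Normal(μ,σ), the p-quantile is μ + z_p·σ. Here z_{0.26} = -0.6433, z_{0.67} = 0.4399.
So 0.37 = μ − 0.6433σ and 0.62 = μ + 0.4399σ.
Subtracting: σ = (0.62 − 0.37)/(0.4399 − (-0.6433)) = 0.231.
Then μ = 0.37 − (-0.6433)·0.231 = 0.518.
Precision τ = 1/σ² = 1/0.2308² = 18.8.

μ = 0.518, τ = 18.8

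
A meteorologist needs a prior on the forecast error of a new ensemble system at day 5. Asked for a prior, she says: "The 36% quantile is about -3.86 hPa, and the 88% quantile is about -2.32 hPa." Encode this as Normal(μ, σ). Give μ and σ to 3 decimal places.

μ = -3.500, σ = 1.004

The p-quantile of Normal(μ,σ) is μ + z_p·σ, with z_{0.36} = -0.3585 and z_{0.88} = 1.175.
Eliminate σ: μ = (z₂·x₁ − z₁·x₂)/(z₂ − z₁) = (1.175·-3.86 − (-0.3585)·-2.32)/1.533 = -3.500.
Then σ = (x₂ − x₁)/(z₂ − z₁) = (-2.32 − -3.86)/1.533 = 1.004.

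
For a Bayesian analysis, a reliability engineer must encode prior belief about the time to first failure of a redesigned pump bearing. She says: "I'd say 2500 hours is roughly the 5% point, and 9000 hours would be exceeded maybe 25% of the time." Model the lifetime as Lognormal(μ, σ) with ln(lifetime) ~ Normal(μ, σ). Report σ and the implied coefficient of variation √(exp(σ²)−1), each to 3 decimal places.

σ ≈ 0.552, CV ≈ 0.597

If T ~ Lognormal(μ,σ) then ln T ~ Normal(μ,σ), so the p-quantile of ln T is μ + z_p·σ.
ln(2500) = 7.824 and ln(9000) = 9.105; z_{0.05} = -1.645, z_{0.75} = 0.6745.
σ = (9.105 − 7.824)/(0.6745 − (-1.645)) = 0.552.
μ = 7.824 − (-1.645)·0.552 = 8.732.
CV = √(exp(σ²)−1) = √(exp(0.3050)−1) = 0.597.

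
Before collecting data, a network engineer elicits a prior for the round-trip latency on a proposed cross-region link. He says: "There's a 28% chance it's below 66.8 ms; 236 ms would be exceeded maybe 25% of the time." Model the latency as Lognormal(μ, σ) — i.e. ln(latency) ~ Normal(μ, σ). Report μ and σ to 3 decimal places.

μ ≈ 4.787, σ ≈ 1.004

If T ~ Lognormal(μ,σ) then ln T ~ Normal(μ,σ), so the p-quantile of ln T is μ + z_p·σ.
ln(66.8) = 4.202 and ln(236) = 5.464; z_{0.28} = -0.5828, z_{0.75} = 0.6745.
σ = (5.464 − 4.202)/(0.6745 − (-0.5828)) = 1.004.
μ = 4.202 − (-0.5828)·1.004 = 4.787.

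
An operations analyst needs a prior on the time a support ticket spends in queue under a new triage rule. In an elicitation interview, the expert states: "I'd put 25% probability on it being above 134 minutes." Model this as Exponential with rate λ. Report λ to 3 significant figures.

P(T > 134.0) = e^(−λ·134.0) = 0.25, so λ = −ln(0.25)/134.0 = 0.0103.

λ ≈ 0.0103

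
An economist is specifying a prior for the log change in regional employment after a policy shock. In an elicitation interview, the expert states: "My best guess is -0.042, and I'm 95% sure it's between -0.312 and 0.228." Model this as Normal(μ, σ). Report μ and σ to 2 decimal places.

A symmetric 95% interval runs μ ± z·σ with z = 1.96.
Half-width = 0.27, so σ = 0.27/1.96 = 0.14.
μ is the stated best guess, -0.04.

μ = -0.04, σ = 0.14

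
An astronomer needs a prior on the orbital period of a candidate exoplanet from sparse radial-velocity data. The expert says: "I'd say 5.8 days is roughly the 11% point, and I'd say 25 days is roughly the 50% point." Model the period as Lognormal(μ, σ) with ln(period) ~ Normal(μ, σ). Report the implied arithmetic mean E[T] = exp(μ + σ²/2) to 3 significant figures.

If T ~ Lognormal(μ,σ) then ln T ~ Normal(μ,σ), so the p-quantile of ln T is μ + z_p·σ.
ln(5.8) = 1.758 and ln(25) = 3.219; z_{0.11} = -1.227, z_{0.5} = 0.
σ = (3.219 − 1.758)/(0 − (-1.227)) = 1.191.
μ = 1.758 − (-1.227)·1.191 = 3.219.
E[T] = exp(μ + σ²/2) = exp(3.219 + 0.7095) = 50.8 days.

E[T] ≈ 50.8 days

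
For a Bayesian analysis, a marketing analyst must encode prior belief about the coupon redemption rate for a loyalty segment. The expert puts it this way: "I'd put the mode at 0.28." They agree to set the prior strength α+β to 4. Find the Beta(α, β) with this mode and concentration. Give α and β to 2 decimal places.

α = 1.56, β = 2.44

For α,β > 1 the Beta mode is (α−1)/(α+β−2). With α+β = 4, the mode is (α−1)/2.
Set (α−1)/2 = 0.28 → α = 1 + 0.28·2 = 1.56.
β = 4 − α = 2.44.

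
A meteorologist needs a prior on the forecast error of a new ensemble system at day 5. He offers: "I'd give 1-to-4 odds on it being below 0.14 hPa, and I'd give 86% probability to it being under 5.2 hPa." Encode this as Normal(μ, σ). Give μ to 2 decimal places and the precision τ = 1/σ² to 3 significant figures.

μ = 2.36, τ = 0.144

For Normal(μ,σ), the p-quantile is μ + z_p·σ. Here z_{0.2} = -0.8416, z_{0.86} = 1.08.
So 0.14 = μ − 0.8416σ and 5.2 = μ + 1.08σ.
Subtracting: σ = (5.2 − 0.14)/(1.08 − (-0.8416)) = 2.63.
Then μ = 0.14 − (-0.8416)·2.63 = 2.36.
Precision τ = 1/σ² = 1/2.633² = 0.144.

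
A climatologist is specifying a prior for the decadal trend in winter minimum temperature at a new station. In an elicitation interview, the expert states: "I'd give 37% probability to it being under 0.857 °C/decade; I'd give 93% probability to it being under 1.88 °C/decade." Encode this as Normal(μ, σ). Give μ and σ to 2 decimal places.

The p-quantile of Normal(μ,σ) is μ + z_p·σ, with z_{0.37} = -0.3319 and z_{0.93} = 1.476.
Eliminate σ: μ = (z₂·x₁ − z₁·x₂)/(z₂ − z₁) = (1.476·0.857 − (-0.3319)·1.88)/1.808 = 1.04.
Then σ = (x₂ − x₁)/(z₂ − z₁) = (1.88 − 0.857)/1.808 = 0.57.

μ = 1.04, σ = 0.57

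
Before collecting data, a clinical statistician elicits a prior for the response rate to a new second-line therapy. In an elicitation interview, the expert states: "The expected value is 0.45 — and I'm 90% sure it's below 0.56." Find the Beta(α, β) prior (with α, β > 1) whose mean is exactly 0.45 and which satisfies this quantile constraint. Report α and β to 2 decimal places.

With mean 0.45 fixed, write α = 0.45s, β = 0.55s where s = α+β.
Need P(θ < 0.56) = 0.9 under Beta(0.45s, 0.55s). Normal approximation: (q−m)/√(m(1−m)/s) ≈ z_{0.9} = 1.28, so s ≈ 0.45·0.55·(1.28)²/(0.56−0.45)² = 33.6.
At s = 33.6: P(θ<0.56) ≈ 0.900. Adjusting to match 0.9 gives s ≈ 33.66.
So α = 0.45·33.66 ≈ 15.15, β = 0.55·33.66 ≈ 18.51.

α ≈ 15.15, β ≈ 18.51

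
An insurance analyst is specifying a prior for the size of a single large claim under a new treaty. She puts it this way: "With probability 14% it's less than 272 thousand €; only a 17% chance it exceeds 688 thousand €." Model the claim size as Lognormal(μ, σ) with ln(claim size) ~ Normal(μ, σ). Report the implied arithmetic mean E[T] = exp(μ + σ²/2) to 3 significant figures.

E[T] ≈ 494 thousand €

If T ~ Lognormal(μ,σ) then ln T ~ Normal(μ,σ), so the p-quantile of ln T is μ + z_p·σ.
ln(272) = 5.606 and ln(688) = 6.534; z_{0.14} = -1.08, z_{0.83} = 0.9542.
σ = (6.534 − 5.606)/(0.9542 − (-1.08)) = 0.456.
μ = 5.606 − (-1.08)·0.456 = 6.099.
E[T] = exp(μ + σ²/2) = exp(6.099 + 0.1040) = 494 thousand €.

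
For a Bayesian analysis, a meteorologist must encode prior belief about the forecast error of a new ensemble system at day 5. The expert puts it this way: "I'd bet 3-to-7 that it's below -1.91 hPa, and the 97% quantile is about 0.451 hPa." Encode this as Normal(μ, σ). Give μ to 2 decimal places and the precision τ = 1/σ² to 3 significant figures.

μ = -1.40, τ = 1.04

The p-quantile of Normal(μ,σ) is μ + z_p·σ, with z_{0.3} = -0.5244 and z_{0.97} = 1.881.
Eliminate σ: μ = (z₂·x₁ − z₁·x₂)/(z₂ − z₁) = (1.881·-1.91 − (-0.5244)·0.451)/2.405 = -1.40.
Then σ = (x₂ − x₁)/(z₂ − z₁) = (0.451 − -1.91)/2.405 = 0.98.
Precision τ = 1/σ² = 1/0.9816² = 1.04.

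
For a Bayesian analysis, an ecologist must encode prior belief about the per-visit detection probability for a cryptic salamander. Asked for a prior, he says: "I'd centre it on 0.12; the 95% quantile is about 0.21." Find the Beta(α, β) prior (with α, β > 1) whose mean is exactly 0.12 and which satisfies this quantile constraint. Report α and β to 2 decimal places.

With mean 0.12 fixed, write α = 0.12s, β = 0.88s where s = α+β.
Need P(θ < 0.21) = 0.95 under Beta(0.12s, 0.88s). Normal approximation: (q−m)/√(m(1−m)/s) ≈ z_{0.95} = 1.64, so s ≈ 0.12·0.88·(1.64)²/(0.21−0.12)² = 35.3.
At s = 35.3: P(θ<0.21) ≈ 0.935. Adjusting to match 0.95 gives s ≈ 42.63.
So α = 0.12·42.63 ≈ 5.12, β = 0.88·42.63 ≈ 37.52.

α ≈ 5.12, β ≈ 37.52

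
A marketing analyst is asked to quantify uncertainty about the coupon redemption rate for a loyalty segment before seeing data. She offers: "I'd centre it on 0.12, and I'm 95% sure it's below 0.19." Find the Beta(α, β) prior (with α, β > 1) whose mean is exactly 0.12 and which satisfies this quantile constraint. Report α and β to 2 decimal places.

With mean 0.12 fixed, write α = 0.12s, β = 0.88s where s = α+β.
Need P(θ < 0.19) = 0.95 under Beta(0.12s, 0.88s). Normal approximation: (q−m)/√(m(1−m)/s) ≈ z_{0.95} = 1.64, so s ≈ 0.12·0.88·(1.64)²/(0.19−0.12)² = 58.3.
At s = 58.3: P(θ<0.19) ≈ 0.937. Adjusting to match 0.95 gives s ≈ 68.32.
So α = 0.12·68.32 ≈ 8.20, β = 0.88·68.32 ≈ 60.12.

α ≈ 8.20, β ≈ 60.12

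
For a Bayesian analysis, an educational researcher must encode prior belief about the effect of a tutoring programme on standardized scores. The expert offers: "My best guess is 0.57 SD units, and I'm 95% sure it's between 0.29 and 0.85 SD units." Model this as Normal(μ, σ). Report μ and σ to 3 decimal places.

A symmetric 95% interval runs μ ± z·σ with z = 1.96.
Half-width = 0.28, so σ = 0.28/1.96 = 0.143.
μ is the stated best guess, 0.570.

μ = 0.570, σ = 0.143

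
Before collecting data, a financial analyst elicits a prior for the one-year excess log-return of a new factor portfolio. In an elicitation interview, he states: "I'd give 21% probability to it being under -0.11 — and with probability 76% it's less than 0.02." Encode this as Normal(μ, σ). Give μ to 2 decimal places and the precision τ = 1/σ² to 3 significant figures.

The p-quantile of Normal(μ,σ) is μ + z_p·σ, with z_{0.21} = -0.8064 and z_{0.76} = 0.7063.
Eliminate σ: μ = (z₂·x₁ − z₁·x₂)/(z₂ − z₁) = (0.7063·-0.11 − (-0.8064)·0.02)/1.513 = -0.04.
Then σ = (x₂ − x₁)/(z₂ − z₁) = (0.02 − -0.11)/1.513 = 0.09.
Precision τ = 1/σ² = 1/0.08594² = 135.

μ = -0.04, τ = 135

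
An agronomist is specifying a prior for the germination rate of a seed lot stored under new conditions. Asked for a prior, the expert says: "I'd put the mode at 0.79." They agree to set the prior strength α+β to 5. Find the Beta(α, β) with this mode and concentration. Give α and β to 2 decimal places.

α = 3.37, β = 1.63

For α,β > 1 the Beta mode is (α−1)/(α+β−2). With α+β = 5, the mode is (α−1)/3.
Set (α−1)/3 = 0.79 → α = 1 + 0.79·3 = 3.37.
β = 5 − α = 1.63.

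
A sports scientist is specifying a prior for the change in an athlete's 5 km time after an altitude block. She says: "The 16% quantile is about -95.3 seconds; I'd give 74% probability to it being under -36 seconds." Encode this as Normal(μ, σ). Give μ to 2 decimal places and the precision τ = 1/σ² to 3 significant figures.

μ = -59.29, τ = 0.000763

The p-quantile of Normal(μ,σ) is μ + z_p·σ, with z_{0.16} = -0.9945 and z_{0.74} = 0.6433.
Eliminate σ: μ = (z₂·x₁ − z₁·x₂)/(z₂ − z₁) = (0.6433·-95.3 − (-0.9945)·-36)/1.638 = -59.29.
Then σ = (x₂ − x₁)/(z₂ − z₁) = (-36 − -95.3)/1.638 = 36.21.
Precision τ = 1/σ² = 1/36.21² = 0.000763.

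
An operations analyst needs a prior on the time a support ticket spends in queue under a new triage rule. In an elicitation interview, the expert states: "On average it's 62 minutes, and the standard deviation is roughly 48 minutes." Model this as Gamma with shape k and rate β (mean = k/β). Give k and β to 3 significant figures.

For Gamma(k, rate β): mean = k/β, variance = k/β², so CV = 1/√k.
CV = SD/mean = 48/62 = 0.7742, hence k = 1/CV² = 1.67.
Then β = k/mean = 1.67/62 = 0.0269.

k ≈ 1.67, β ≈ 0.0269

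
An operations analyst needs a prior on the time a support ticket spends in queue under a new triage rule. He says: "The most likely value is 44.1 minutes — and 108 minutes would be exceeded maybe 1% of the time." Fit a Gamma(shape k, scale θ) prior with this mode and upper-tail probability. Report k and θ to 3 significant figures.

k ≈ 6.88, θ ≈ 7.5

Gamma(k,θ) with k>1 has mode (k−1)θ, so θ = 44.1/(k−1).
Need P(X < 108) = 0.99 with θ tied to k this way. Start at k = 2, θ = 44.1: P(X<108) ≈ 0.702.
Too low — raise k to concentrate. Iterating converges to k ≈ 6.88.
Then θ = 44.1/(6.88−1) ≈ 7.5.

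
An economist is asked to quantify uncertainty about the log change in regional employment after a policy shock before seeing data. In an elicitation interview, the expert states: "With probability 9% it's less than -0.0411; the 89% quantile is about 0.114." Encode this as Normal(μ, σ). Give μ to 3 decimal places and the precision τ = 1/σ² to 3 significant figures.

The p-quantile of Normal(μ,σ) is μ + z_p·σ, with z_{0.09} = -1.341 and z_{0.89} = 1.227.
Eliminate σ: μ = (z₂·x₁ − z₁·x₂)/(z₂ − z₁) = (1.227·-0.0411 − (-1.341)·0.114)/2.567 = 0.040.
Then σ = (x₂ − x₁)/(z₂ − z₁) = (0.114 − -0.0411)/2.567 = 0.060.
Precision τ = 1/σ² = 1/0.06041² = 274.

μ = 0.040, τ = 274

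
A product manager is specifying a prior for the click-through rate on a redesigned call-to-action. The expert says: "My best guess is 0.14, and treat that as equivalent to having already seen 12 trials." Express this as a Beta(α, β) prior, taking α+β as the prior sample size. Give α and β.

α = 1.68, β = 10.32

Under the effective-sample-size interpretation, Beta(α, β) has prior mean α/(α+β) and prior sample size α+β.
So α+β = 12 and α/(α+β) = 0.14, giving α = 0.14·12 = 1.68 and β = 12 − 1.68 = 10.32.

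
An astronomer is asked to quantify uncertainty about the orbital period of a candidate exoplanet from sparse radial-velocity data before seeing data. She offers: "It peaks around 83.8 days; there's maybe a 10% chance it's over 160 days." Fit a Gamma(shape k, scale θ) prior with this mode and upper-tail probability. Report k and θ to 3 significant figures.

k ≈ 5.57, θ ≈ 18.3

Gamma(k,θ) with k>1 has mode (k−1)θ, so θ = 83.8/(k−1).
Need P(X < 160) = 0.9 with θ tied to k this way. Start at k = 2, θ = 83.8: P(X<160) ≈ 0.569.
Too low — raise k to concentrate. Iterating converges to k ≈ 5.57.
Then θ = 83.8/(5.57−1) ≈ 18.3.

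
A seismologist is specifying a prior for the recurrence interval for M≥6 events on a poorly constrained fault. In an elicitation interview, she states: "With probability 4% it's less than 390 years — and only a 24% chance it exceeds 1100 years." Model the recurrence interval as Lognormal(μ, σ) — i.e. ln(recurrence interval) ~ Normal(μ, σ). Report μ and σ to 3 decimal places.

μ ≈ 6.705, σ ≈ 0.422

If T ~ Lognormal(μ,σ) then ln T ~ Normal(μ,σ), so the p-quantile of ln T is μ + z_p·σ.
ln(390) = 5.966 and ln(1100) = 7.003; z_{0.04} = -1.751, z_{0.76} = 0.7063.
σ = (7.003 − 5.966)/(0.7063 − (-1.751)) = 0.422.
μ = 5.966 − (-1.751)·0.422 = 6.705.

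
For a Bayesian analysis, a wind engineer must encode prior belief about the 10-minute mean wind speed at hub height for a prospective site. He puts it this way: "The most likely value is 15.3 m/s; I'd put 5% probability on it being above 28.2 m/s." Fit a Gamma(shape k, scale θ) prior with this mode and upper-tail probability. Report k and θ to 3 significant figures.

Gamma(k,θ) with k>1 has mode (k−1)θ, so θ = 15.3/(k−1).
Need P(X < 28.2) = 0.95 with θ tied to k this way. Start at k = 2, θ = 15.3: P(X<28.2) ≈ 0.550.
Too low — raise k to concentrate. Iterating converges to k ≈ 8.45.
Then θ = 15.3/(8.45−1) ≈ 2.05.

k ≈ 8.45, θ ≈ 2.05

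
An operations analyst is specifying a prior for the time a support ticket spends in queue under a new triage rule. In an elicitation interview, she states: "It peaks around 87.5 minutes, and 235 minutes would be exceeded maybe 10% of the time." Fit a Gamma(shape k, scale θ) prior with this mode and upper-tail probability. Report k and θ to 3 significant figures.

Gamma(k,θ) with k>1 has mode (k−1)θ, so θ = 87.5/(k−1).
Need P(X < 235) = 0.9 with θ tied to k this way. Start at k = 2, θ = 87.5: P(X<235) ≈ 0.749.
Too low — raise k to concentrate. Iterating converges to k ≈ 2.96.
Then θ = 87.5/(2.96−1) ≈ 44.6.

k ≈ 2.96, θ ≈ 44.6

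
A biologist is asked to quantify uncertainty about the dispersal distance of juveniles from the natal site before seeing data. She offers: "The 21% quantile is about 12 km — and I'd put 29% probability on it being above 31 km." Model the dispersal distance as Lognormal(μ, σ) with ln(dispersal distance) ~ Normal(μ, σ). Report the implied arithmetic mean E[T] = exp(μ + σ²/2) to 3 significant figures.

E[T] ≈ 26.9 km

If T ~ Lognormal(μ,σ) then ln T ~ Normal(μ,σ), so the p-quantile of ln T is μ + z_p·σ.
ln(12) = 2.485 and ln(31) = 3.434; z_{0.21} = -0.8064, z_{0.71} = 0.5534.
σ = (3.434 − 2.485)/(0.5534 − (-0.8064)) = 0.698.
μ = 2.485 − (-0.8064)·0.698 = 3.048.
E[T] = exp(μ + σ²/2) = exp(3.048 + 0.2436) = 26.9 km.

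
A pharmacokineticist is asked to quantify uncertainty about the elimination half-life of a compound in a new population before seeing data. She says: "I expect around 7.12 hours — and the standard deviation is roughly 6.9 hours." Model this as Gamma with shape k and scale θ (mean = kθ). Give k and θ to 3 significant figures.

k ≈ 1.06, θ ≈ 6.69

For Gamma(k, scale θ): mean = kθ, variance = kθ², so CV = 1/√k.
CV = SD/mean = 6.9/7.12 = 0.9691, hence k = 1/CV² = 1.06.
Then θ = mean/k = 7.12/1.06 = 6.69.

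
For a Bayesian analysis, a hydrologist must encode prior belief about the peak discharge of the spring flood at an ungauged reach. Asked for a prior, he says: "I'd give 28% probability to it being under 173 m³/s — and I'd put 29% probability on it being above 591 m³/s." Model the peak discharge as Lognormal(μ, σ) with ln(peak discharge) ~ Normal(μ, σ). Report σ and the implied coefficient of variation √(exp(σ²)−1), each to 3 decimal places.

σ ≈ 1.081, CV ≈ 1.490

If T ~ Lognormal(μ,σ) then ln T ~ Normal(μ,σ), so the p-quantile of ln T is μ + z_p·σ.
ln(173) = 5.153 and ln(591) = 6.382; z_{0.28} = -0.5828, z_{0.71} = 0.5534.
σ = (6.382 − 5.153)/(0.5534 − (-0.5828)) = 1.081.
μ = 5.153 − (-0.5828)·1.081 = 5.783.
CV = √(exp(σ²)−1) = √(exp(1.1691)−1) = 1.490.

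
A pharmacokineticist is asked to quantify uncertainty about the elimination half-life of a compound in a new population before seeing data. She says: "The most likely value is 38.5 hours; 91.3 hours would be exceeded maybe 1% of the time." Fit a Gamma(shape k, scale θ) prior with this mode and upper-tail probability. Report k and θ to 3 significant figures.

Gamma(k,θ) with k>1 has mode (k−1)θ, so θ = 38.5/(k−1).
Need P(X < 91.3) = 0.99 with θ tied to k this way. Start at k = 2, θ = 38.5: P(X<91.3) ≈ 0.685.
Too low — raise k to concentrate. Iterating converges to k ≈ 7.37.
Then θ = 38.5/(7.37−1) ≈ 6.05.

k ≈ 7.37, θ ≈ 6.05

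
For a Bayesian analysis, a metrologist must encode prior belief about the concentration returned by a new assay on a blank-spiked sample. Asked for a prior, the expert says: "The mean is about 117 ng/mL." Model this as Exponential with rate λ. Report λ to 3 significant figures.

λ ≈ 0.00855

Exponential mean = 1/λ, so λ = 1/117.0 = 0.00855.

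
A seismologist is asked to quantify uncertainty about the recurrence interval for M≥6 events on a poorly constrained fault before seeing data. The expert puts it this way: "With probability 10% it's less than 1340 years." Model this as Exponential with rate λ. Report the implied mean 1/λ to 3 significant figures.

P(T < 1340.0) = 1 − e^(−λ·1340.0) = 0.1, so λ = −ln(1−0.1)/1340.0 = −ln(0.9)/1340.0 = 7.86e-05.
Mean = 1/λ = 12700 years.

mean ≈ 12700 years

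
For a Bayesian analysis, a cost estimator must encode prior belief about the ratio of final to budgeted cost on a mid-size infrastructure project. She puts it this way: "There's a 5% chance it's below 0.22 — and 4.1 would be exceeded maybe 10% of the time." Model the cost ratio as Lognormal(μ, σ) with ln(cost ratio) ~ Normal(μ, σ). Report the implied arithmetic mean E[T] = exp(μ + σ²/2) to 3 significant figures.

If T ~ Lognormal(μ,σ) then ln T ~ Normal(μ,σ), so the p-quantile of ln T is μ + z_p·σ.
ln(0.22) = -1.514 and ln(4.1) = 1.411; z_{0.05} = -1.645, z_{0.9} = 1.282.
σ = (1.411 − -1.514)/(1.282 − (-1.645)) = 1.000.
μ = -1.514 − (-1.645)·1.000 = 0.130.
E[T] = exp(μ + σ²/2) = exp(0.130 + 0.4996) = 1.88.

E[T] ≈ 1.88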